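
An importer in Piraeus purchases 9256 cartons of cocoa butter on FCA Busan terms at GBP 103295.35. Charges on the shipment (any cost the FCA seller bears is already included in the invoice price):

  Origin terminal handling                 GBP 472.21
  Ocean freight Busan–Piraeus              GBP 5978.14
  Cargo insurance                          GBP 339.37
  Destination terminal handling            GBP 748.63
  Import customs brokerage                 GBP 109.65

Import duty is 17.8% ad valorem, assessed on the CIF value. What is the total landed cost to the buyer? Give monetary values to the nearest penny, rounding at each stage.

FCA: the seller delivers export-cleared goods to the carrier; the buyer bears costs from that point.
CIF value = FCA price + origin terminal + freight + insurance = 103295.35 + 472.21 + 5978.14 + 339.37 = 110085.07
Import duty = 110085.07 × 17.8% = 19595.14
Buyer bears: origin terminal 472.21 + freight 5978.14 + insurance 339.37 + destination terminal 748.63 + brokerage 109.65 + duty 19595.14 = 27243.14
Landed cost = invoice 103295.35 + 27243.14 = 130538.49

Total landed cost: GBP 130538.49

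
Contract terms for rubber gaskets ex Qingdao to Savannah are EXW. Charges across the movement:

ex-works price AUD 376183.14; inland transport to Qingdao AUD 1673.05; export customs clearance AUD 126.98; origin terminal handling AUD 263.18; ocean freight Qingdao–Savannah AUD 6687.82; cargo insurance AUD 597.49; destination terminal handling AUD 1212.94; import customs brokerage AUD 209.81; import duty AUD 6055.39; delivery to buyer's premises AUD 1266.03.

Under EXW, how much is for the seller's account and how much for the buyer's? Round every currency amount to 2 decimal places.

Seller: AUD 376183.14; buyer: AUD 18092.69

EXW: the seller makes goods available at their premises; the buyer bears all onward costs.
Seller's account: goods 376183.14 = 376183.14
Buyer's account: inland to port 1673.05 + export clearance 126.98 + origin terminal 263.18 + freight 6687.82 + insurance 597.49 + destination terminal 1212.94 + brokerage 209.81 + duty 6055.39 + delivery 1266.03 = 18092.69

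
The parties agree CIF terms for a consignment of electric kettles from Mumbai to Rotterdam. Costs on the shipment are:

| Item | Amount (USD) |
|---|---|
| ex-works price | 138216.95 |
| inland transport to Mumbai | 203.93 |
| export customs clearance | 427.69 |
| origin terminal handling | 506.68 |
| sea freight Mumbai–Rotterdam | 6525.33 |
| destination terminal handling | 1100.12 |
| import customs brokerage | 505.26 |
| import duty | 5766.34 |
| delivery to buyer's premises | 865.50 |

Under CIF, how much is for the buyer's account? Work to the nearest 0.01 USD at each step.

Buyer's account: USD 8237.22

CIF: the seller pays costs through ocean freight and marine insurance to the destination port.
Seller's account: goods 138216.95 + inland to port 203.93 + export clearance 427.69 + origin terminal 506.68 + freight 6525.33 = 145880.58
Buyer's account: destination terminal 1100.12 + brokerage 505.26 + duty 5766.34 + delivery 865.50 = 8237.22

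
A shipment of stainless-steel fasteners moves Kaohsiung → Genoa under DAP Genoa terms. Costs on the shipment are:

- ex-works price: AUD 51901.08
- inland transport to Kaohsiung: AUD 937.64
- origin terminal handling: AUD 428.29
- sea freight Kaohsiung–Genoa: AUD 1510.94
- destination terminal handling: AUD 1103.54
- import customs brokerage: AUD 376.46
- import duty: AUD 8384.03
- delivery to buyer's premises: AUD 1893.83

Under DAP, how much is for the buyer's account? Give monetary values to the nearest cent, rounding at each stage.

Buyer's account: AUD 8760.49

DAP: the seller bears all costs to the named destination except import duty and clearance.
Seller's account: goods 51901.08 + inland to port 937.64 + origin terminal 428.29 + freight 1510.94 + destination terminal 1103.54 + delivery 1893.83 = 57775.32
Buyer's account: brokerage 376.46 + duty 8384.03 = 8760.49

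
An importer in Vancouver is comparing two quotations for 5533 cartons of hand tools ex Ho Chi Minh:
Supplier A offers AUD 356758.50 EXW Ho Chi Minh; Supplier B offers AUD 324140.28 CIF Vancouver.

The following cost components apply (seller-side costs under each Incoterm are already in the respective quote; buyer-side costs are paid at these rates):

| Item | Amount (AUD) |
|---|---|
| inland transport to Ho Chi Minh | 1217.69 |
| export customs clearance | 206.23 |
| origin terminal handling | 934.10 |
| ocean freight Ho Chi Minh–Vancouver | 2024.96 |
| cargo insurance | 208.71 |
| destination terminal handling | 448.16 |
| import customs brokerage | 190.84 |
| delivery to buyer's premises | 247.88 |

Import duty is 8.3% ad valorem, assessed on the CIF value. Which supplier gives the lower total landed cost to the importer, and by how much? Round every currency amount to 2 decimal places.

Supplier A (EXW):
CIF value = EXW price + inland to port + export clearance + origin terminal + freight + insurance = 356758.50 + 1217.69 + 206.23 + 934.10 + 2024.96 + 208.71 = 361350.19
Import duty = 361350.19 × 8.3% = 29992.07
Buyer bears (A): 1217.69 + 206.23 + 934.10 + 2024.96 + 208.71 + 448.16 + 190.84 + 247.88 = 5478.57
Landed cost (A) = invoice 356758.50 + 5478.57 + duty 29992.07 = 392229.14
Supplier B (CIF):
The CIF price already equals the CIF value: 324140.28
Import duty = 324140.28 × 8.3% = 26903.64
Buyer bears (B): 448.16 + 190.84 + 247.88 = 886.88
Landed cost (B) = invoice 324140.28 + 886.88 + duty 26903.64 = 351930.80
Difference = |392229.14 − 351930.80| = 40298.34

Supplier B is cheaper by AUD 40298.34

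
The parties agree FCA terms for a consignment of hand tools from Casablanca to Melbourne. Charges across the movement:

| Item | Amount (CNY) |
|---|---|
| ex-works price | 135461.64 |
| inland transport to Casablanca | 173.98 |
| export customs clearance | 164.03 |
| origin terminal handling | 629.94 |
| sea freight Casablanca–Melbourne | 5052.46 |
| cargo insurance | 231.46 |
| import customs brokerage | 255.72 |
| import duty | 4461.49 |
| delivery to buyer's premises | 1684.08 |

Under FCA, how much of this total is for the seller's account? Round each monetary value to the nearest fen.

Seller's account: CNY 135799.65

FCA: the seller delivers export-cleared goods to the carrier; the buyer bears costs from that point.
Seller's account: goods 135461.64 + inland to port 173.98 + export clearance 164.03 = 135799.65
Buyer's account: origin terminal 629.94 + freight 5052.46 + insurance 231.46 + brokerage 255.72 + duty 4461.49 + delivery 1684.08 = 12315.15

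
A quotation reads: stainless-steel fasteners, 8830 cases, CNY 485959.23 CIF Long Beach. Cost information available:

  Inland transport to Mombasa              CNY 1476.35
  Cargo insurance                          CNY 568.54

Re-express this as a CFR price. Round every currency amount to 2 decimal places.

Not relevant to the conversion: inland to port — on the seller under both CIF and CFR; already in the CIF price and stays in the CFR price.
From CIF to CFR, the seller no longer bears: insurance.
CFR price = 485959.23 − 568.54 = 485390.69

CFR price: CNY 485390.69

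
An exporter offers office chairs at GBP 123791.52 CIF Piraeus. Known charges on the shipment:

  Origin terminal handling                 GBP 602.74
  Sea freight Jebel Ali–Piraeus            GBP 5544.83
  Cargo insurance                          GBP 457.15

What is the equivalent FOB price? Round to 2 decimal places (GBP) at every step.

FOB price: GBP 117789.54

Not relevant to the conversion: origin terminal — on the seller under both CIF and FOB; already in the CIF price and stays in the FOB price.
From CIF to FOB, the seller no longer bears: freight, insurance.
FOB price = 123791.52 − 5544.83 − 457.15 = 117789.54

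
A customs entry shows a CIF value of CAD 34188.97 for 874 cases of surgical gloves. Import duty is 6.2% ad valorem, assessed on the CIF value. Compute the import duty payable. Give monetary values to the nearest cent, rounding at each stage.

Import duty = 34188.97 × 6.2% = 2119.72

Import duty: CAD 2119.72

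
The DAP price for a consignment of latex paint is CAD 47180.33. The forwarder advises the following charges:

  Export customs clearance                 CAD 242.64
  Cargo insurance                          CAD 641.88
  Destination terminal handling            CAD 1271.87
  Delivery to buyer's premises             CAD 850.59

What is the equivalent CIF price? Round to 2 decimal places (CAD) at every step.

Not relevant to the conversion: insurance, export clearance — on the seller under both DAP and CIF; already in the DAP price and stays in the CIF price.
From DAP to CIF, the seller no longer bears: destination terminal, delivery.
CIF price = 47180.33 − 1271.87 − 850.59 = 45057.87

CIF price: CAD 45057.87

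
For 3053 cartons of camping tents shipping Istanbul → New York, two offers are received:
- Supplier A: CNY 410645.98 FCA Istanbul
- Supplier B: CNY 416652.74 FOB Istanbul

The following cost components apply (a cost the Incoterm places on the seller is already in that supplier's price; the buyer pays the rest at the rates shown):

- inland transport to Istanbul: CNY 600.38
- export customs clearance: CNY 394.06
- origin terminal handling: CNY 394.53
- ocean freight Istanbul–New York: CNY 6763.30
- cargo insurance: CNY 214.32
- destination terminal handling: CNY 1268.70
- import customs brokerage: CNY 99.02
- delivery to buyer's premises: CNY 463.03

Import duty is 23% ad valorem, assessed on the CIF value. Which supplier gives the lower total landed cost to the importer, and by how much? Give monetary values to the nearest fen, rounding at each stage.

Supplier A (FCA):
CIF value = FCA price + origin terminal + freight + insurance = 410645.98 + 394.53 + 6763.30 + 214.32 = 418018.13
Import duty = 418018.13 × 23% = 96144.17
Buyer bears (A): 394.53 + 6763.30 + 214.32 + 1268.70 + 99.02 + 463.03 = 9202.90
Landed cost (A) = invoice 410645.98 + 9202.90 + duty 96144.17 = 515993.05
Supplier B (FOB):
CIF value = FOB price + freight + insurance = 416652.74 + 6763.30 + 214.32 = 423630.36
Import duty = 423630.36 × 23% = 97434.98
Buyer bears (B): 6763.30 + 214.32 + 1268.70 + 99.02 + 463.03 = 8808.37
Landed cost (B) = invoice 416652.74 + 8808.37 + duty 97434.98 = 522896.09
Difference = |515993.05 − 522896.09| = 6903.04

Supplier A is cheaper by CNY 6903.04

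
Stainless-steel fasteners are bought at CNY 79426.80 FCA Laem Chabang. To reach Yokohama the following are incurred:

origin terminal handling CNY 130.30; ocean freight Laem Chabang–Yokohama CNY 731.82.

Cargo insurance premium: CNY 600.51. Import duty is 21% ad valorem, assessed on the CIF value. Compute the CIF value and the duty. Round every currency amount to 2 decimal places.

CIF value: CNY 80889.43; import duty: CNY 16986.78

CIF = FCA price + pre-shipment costs + freight + insurance
CIF = 79426.80 + 130.30 + 731.82 + 600.51 = 80889.43
Import duty = 80889.43 × 21% = 16986.78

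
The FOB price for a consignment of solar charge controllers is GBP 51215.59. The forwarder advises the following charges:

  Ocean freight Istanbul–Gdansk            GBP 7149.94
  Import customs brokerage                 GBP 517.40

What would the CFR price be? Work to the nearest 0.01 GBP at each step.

CFR price: GBP 58365.53

Not relevant to the conversion: brokerage — on the buyer under both terms; not part of either seller's price.
From FOB to CFR, the seller additionally bears: freight.
CFR price = 51215.59 + 7149.94 = 58365.53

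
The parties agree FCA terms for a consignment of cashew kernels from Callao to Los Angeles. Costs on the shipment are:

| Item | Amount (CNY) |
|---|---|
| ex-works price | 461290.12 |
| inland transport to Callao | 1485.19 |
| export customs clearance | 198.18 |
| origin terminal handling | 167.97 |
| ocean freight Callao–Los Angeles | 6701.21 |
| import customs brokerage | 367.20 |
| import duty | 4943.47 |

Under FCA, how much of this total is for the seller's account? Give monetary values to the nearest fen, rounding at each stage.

FCA: the seller delivers export-cleared goods to the carrier; the buyer bears costs from that point.
Seller's account: goods 461290.12 + inland to port 1485.19 + export clearance 198.18 = 462973.49
Buyer's account: origin terminal 167.97 + freight 6701.21 + brokerage 367.20 + duty 4943.47 = 12179.85

Seller's account: CNY 462973.49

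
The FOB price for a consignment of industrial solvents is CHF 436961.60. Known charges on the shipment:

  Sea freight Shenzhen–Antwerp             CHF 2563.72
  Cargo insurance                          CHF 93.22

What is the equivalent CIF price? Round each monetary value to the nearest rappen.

CIF price: CHF 439618.54

From FOB to CIF, the seller additionally bears: freight, insurance.
CIF price = 436961.60 + 2563.72 + 93.22 = 439618.54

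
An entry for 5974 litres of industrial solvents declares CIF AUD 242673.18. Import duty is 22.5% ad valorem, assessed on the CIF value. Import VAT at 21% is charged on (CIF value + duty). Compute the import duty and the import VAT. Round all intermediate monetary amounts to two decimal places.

Import duty = 242673.18 × 22.5% = 54601.47
VAT base = CIF + duty = 242673.18 + 54601.47 = 297274.65
Import VAT = 297274.65 × 21% = 62427.68

Import duty: AUD 54601.47; import VAT: AUD 62427.68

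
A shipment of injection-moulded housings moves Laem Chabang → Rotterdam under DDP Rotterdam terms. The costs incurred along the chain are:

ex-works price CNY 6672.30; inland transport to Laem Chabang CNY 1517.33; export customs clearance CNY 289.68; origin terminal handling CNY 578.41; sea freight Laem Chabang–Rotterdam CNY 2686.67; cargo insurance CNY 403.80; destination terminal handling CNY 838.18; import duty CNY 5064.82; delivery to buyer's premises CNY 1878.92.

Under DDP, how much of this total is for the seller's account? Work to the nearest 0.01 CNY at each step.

Seller's account: CNY 19930.11

DDP: the seller bears all costs including import duty.
Seller's account: goods 6672.30 + inland to port 1517.33 + export clearance 289.68 + origin terminal 578.41 + freight 2686.67 + insurance 403.80 + destination terminal 838.18 + duty 5064.82 + delivery 1878.92 = 19930.11
Buyer's account: 0.00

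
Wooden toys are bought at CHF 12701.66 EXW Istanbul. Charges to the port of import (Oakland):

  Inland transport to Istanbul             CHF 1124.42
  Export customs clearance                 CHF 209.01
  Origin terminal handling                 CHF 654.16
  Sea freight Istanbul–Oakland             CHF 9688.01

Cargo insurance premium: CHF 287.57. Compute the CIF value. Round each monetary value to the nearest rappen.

CIF value: CHF 24664.83

CIF = EXW price + pre-shipment costs + freight + insurance
CIF = 12701.66 + 1124.42 + 209.01 + 654.16 + 9688.01 + 287.57 = 24664.83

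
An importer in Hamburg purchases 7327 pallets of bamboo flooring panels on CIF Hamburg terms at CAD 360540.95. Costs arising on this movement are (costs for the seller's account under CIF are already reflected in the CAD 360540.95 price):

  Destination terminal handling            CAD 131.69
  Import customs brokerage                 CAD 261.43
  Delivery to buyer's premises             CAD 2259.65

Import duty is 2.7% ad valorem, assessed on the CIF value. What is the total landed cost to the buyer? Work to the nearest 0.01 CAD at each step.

Total landed cost: CAD 372928.33

CIF: the seller pays costs through ocean freight and marine insurance to the destination port.
The CIF price already equals the CIF value: 360540.95
Import duty = 360540.95 × 2.7% = 9734.61
Buyer bears: destination terminal 131.69 + brokerage 261.43 + delivery 2259.65 + duty 9734.61 = 12387.38
Landed cost = invoice 360540.95 + 12387.38 = 372928.33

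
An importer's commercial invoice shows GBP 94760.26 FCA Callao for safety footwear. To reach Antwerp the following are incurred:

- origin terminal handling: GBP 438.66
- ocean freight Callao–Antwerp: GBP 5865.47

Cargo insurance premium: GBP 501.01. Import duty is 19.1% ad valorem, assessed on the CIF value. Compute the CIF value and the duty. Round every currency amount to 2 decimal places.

CIF value: GBP 101565.40; import duty: GBP 19398.99

CIF = FCA price + pre-shipment costs + freight + insurance
CIF = 94760.26 + 438.66 + 5865.47 + 501.01 = 101565.40
Import duty = 101565.40 × 19.1% = 19398.99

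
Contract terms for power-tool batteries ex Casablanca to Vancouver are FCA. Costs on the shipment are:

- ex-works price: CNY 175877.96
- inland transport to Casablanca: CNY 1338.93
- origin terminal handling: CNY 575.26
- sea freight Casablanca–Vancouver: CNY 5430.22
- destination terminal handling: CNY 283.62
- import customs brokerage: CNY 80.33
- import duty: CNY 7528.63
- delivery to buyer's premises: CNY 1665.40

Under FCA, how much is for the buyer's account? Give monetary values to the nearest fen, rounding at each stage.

FCA: the seller delivers export-cleared goods to the carrier; the buyer bears costs from that point.
Seller's account: goods 175877.96 + inland to port 1338.93 = 177216.89
Buyer's account: origin terminal 575.26 + freight 5430.22 + destination terminal 283.62 + brokerage 80.33 + duty 7528.63 + delivery 1665.40 = 15563.46

Buyer's account: CNY 15563.46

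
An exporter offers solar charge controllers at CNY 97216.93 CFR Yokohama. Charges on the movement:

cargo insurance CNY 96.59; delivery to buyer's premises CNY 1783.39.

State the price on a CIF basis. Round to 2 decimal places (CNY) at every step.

CIF price: CNY 97313.52

Not relevant to the conversion: delivery — on the buyer under both terms; not part of either seller's price.
From CFR to CIF, the seller additionally bears: insurance.
CIF price = 97216.93 + 96.59 = 97313.52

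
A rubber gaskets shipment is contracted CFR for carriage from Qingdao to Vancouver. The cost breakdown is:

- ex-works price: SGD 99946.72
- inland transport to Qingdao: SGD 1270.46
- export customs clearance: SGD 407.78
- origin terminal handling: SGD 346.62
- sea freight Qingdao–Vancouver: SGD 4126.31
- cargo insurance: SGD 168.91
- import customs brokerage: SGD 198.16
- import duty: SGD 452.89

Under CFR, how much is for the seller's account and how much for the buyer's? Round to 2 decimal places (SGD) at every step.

Seller: SGD 106097.89; buyer: SGD 819.96

CFR: the seller pays costs through ocean freight to the destination port, but not insurance.
Seller's account: goods 99946.72 + inland to port 1270.46 + export clearance 407.78 + origin terminal 346.62 + freight 4126.31 = 106097.89
Buyer's account: insurance 168.91 + brokerage 198.16 + duty 452.89 = 819.96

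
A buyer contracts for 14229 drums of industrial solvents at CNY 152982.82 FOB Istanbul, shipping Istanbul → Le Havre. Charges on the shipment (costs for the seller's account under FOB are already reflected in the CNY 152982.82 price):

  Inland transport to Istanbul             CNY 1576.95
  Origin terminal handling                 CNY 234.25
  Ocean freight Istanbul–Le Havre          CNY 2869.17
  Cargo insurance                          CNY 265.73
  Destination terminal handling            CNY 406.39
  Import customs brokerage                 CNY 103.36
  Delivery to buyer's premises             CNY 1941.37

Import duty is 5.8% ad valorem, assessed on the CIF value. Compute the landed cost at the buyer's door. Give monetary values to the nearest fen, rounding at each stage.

FOB: the seller bears costs until goods are on board at the origin port; the buyer bears freight, insurance and all costs thereafter.
Already in the invoice (seller's account under FOB): inland to port, origin terminal — exclude.
CIF value = FOB price + freight + insurance = 152982.82 + 2869.17 + 265.73 = 156117.72
Import duty = 156117.72 × 5.8% = 9054.83
Buyer bears: freight 2869.17 + insurance 265.73 + destination terminal 406.39 + brokerage 103.36 + delivery 1941.37 + duty 9054.83 = 14640.85
Landed cost = invoice 152982.82 + 14640.85 = 167623.67

Total landed cost: CNY 167623.67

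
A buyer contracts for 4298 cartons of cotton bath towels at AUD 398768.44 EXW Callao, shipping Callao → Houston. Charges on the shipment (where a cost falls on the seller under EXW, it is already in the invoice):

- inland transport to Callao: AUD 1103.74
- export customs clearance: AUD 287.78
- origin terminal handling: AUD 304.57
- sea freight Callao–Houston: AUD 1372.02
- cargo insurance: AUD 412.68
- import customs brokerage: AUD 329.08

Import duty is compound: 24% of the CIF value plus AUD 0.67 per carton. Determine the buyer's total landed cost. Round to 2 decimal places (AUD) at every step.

Total landed cost: AUD 501997.79

EXW: the seller makes goods available at their premises; the buyer bears all onward costs.
CIF value = EXW price + inland to port + export clearance + origin terminal + freight + insurance = 398768.44 + 1103.74 + 287.78 + 304.57 + 1372.02 + 412.68 = 402249.23
Ad valorem component: 402249.23 × 24% = 96539.82
Specific component: 4298 × 0.67 = 2879.66
Import duty = 96539.82 + 2879.66 = 99419.48
Buyer bears: inland to port 1103.74 + export clearance 287.78 + origin terminal 304.57 + freight 1372.02 + insurance 412.68 + brokerage 329.08 + duty 99419.48 = 103229.35
Landed cost = invoice 398768.44 + 103229.35 = 501997.79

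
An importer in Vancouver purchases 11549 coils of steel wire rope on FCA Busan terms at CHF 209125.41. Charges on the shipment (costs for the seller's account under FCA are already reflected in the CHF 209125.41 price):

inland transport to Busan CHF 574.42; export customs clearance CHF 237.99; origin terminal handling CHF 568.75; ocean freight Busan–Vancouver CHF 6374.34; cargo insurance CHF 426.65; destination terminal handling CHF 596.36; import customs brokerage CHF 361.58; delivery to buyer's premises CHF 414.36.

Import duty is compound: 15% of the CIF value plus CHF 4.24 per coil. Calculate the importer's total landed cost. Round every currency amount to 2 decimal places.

FCA: the seller delivers export-cleared goods to the carrier; the buyer bears costs from that point.
Already in the invoice (seller's account under FCA): inland to port, export clearance — exclude.
CIF value = FCA price + origin terminal + freight + insurance = 209125.41 + 568.75 + 6374.34 + 426.65 = 216495.15
Ad valorem component: 216495.15 × 15% = 32474.27
Specific component: 11549 × 4.24 = 48967.76
Import duty = 32474.27 + 48967.76 = 81442.03
Buyer bears: origin terminal 568.75 + freight 6374.34 + insurance 426.65 + destination terminal 596.36 + brokerage 361.58 + delivery 414.36 + duty 81442.03 = 90184.07
Landed cost = invoice 209125.41 + 90184.07 = 299309.48

Total landed cost: CHF 299309.48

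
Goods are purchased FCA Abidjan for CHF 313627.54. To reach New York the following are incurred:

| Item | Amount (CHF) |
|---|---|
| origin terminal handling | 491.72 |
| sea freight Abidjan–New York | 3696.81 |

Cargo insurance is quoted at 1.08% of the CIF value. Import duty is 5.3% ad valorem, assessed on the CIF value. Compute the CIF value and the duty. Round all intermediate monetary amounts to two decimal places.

CIF value: CHF 321285.96; import duty: CHF 17028.16

Let C be the CIF value. C = FCA price + pre-shipment costs + freight + 1.08% × C
C − 1.08% × C = 313627.54 + 491.72 + 3696.81
0.9892 × C = 317816.07
C = 317816.07 / 0.9892 = 321285.96
Insurance premium = 1.08% × 321285.96 = 3469.89
Import duty = 321285.96 × 5.3% = 17028.16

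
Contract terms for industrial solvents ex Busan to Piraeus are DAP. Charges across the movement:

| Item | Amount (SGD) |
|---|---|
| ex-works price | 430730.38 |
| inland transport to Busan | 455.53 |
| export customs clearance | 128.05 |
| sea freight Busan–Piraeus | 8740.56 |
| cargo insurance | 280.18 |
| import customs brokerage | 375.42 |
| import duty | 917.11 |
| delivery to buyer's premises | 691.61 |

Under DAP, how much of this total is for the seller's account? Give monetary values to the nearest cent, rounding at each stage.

Seller's account: SGD 441026.31

DAP: the seller bears all costs to the named destination except import duty and clearance.
Seller's account: goods 430730.38 + inland to port 455.53 + export clearance 128.05 + freight 8740.56 + insurance 280.18 + delivery 691.61 = 441026.31
Buyer's account: brokerage 375.42 + duty 917.11 = 1292.53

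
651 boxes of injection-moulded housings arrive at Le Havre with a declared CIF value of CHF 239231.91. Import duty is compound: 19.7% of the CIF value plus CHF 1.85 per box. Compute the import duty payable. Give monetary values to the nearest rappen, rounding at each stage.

Import duty: CHF 48333.04

Ad valorem component: 239231.91 × 19.7% = 47128.69
Specific component: 651 × 1.85 = 1204.35
Import duty = 47128.69 + 1204.35 = 48333.04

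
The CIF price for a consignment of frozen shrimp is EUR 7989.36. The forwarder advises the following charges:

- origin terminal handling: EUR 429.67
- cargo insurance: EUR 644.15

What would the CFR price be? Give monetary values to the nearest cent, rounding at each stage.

Not relevant to the conversion: origin terminal — on the seller under both CIF and CFR; already in the CIF price and stays in the CFR price.
From CIF to CFR, the seller no longer bears: insurance.
CFR price = 7989.36 − 644.15 = 7345.21

CFR price: EUR 7345.21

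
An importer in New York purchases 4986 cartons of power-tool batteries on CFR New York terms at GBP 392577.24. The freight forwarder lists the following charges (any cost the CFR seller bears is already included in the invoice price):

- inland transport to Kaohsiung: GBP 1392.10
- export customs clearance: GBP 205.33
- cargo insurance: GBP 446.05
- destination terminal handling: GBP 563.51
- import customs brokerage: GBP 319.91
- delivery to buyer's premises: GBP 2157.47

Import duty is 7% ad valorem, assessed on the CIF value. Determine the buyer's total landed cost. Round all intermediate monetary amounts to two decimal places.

Total landed cost: GBP 423575.81

CFR: the seller pays costs through ocean freight to the destination port, but not insurance.
Already in the invoice (seller's account under CFR): inland to port, export clearance — exclude.
CIF value = CFR price + insurance = 392577.24 + 446.05 = 393023.29
Import duty = 393023.29 × 7% = 27511.63
Buyer bears: insurance 446.05 + destination terminal 563.51 + brokerage 319.91 + delivery 2157.47 + duty 27511.63 = 30998.57
Landed cost = invoice 392577.24 + 30998.57 = 423575.81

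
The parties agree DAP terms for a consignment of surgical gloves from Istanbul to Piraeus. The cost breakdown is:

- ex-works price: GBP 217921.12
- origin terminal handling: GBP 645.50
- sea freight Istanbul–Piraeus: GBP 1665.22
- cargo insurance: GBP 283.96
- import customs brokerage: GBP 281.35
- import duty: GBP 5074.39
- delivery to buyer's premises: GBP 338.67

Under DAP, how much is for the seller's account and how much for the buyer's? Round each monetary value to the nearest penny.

Seller: GBP 220854.47; buyer: GBP 5355.74

DAP: the seller bears all costs to the named destination except import duty and clearance.
Seller's account: goods 217921.12 + origin terminal 645.50 + freight 1665.22 + insurance 283.96 + delivery 338.67 = 220854.47
Buyer's account: brokerage 281.35 + duty 5074.39 = 5355.74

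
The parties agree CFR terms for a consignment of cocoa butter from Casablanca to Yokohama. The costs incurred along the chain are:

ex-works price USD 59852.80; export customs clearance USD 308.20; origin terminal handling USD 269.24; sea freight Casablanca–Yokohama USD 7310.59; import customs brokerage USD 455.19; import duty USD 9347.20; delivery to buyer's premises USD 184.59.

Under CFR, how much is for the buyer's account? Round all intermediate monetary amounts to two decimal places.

CFR: the seller pays costs through ocean freight to the destination port, but not insurance.
Seller's account: goods 59852.80 + export clearance 308.20 + origin terminal 269.24 + freight 7310.59 = 67740.83
Buyer's account: brokerage 455.19 + duty 9347.20 + delivery 184.59 = 9986.98

Buyer's account: USD 9986.98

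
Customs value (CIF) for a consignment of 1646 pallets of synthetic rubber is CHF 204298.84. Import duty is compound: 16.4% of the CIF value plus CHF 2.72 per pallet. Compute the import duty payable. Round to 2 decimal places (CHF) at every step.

Ad valorem component: 204298.84 × 16.4% = 33505.01
Specific component: 1646 × 2.72 = 4477.12
Import duty = 33505.01 + 4477.12 = 37982.13

Import duty: CHF 37982.13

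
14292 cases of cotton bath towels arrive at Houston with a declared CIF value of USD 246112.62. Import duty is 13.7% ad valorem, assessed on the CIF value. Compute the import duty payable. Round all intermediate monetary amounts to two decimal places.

Import duty: USD 33717.43

Import duty = 246112.62 × 13.7% = 33717.43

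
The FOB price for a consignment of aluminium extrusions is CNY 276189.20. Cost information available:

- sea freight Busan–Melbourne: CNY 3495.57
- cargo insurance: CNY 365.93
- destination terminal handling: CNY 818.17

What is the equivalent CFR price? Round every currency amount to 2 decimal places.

CFR price: CNY 279684.77

Not relevant to the conversion: destination terminal, insurance — on the buyer under both terms; not part of either seller's price.
From FOB to CFR, the seller additionally bears: freight.
CFR price = 276189.20 + 3495.57 = 279684.77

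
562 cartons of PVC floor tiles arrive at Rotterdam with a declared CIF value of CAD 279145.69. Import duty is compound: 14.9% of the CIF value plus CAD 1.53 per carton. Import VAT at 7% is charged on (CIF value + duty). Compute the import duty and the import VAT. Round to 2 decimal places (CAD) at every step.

Ad valorem component: 279145.69 × 14.9% = 41592.71
Specific component: 562 × 1.53 = 859.86
Import duty = 41592.71 + 859.86 = 42452.57
VAT base = CIF + duty = 279145.69 + 42452.57 = 321598.26
Import VAT = 321598.26 × 7% = 22511.88

Import duty: CAD 42452.57; import VAT: CAD 22511.88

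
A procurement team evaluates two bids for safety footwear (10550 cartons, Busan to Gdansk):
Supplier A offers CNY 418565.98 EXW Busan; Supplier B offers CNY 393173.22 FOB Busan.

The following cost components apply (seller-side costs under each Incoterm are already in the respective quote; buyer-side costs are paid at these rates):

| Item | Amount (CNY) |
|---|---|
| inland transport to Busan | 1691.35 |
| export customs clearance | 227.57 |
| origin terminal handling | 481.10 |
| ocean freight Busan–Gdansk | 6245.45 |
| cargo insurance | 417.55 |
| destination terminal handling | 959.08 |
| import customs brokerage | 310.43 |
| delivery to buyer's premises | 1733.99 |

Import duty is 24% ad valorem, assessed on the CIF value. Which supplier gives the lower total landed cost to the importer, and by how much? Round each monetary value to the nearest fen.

Supplier A (EXW):
CIF value = EXW price + inland to port + export clearance + origin terminal + freight + insurance = 418565.98 + 1691.35 + 227.57 + 481.10 + 6245.45 + 417.55 = 427629.00
Import duty = 427629.00 × 24% = 102630.96
Buyer bears (A): 1691.35 + 227.57 + 481.10 + 6245.45 + 417.55 + 959.08 + 310.43 + 1733.99 = 12066.52
Landed cost (A) = invoice 418565.98 + 12066.52 + duty 102630.96 = 533263.46
Supplier B (FOB):
CIF value = FOB price + freight + insurance = 393173.22 + 6245.45 + 417.55 = 399836.22
Import duty = 399836.22 × 24% = 95960.69
Buyer bears (B): 6245.45 + 417.55 + 959.08 + 310.43 + 1733.99 = 9666.50
Landed cost (B) = invoice 393173.22 + 9666.50 + duty 95960.69 = 498800.41
Difference = |533263.46 − 498800.41| = 34463.05

Supplier B is cheaper by CNY 34463.05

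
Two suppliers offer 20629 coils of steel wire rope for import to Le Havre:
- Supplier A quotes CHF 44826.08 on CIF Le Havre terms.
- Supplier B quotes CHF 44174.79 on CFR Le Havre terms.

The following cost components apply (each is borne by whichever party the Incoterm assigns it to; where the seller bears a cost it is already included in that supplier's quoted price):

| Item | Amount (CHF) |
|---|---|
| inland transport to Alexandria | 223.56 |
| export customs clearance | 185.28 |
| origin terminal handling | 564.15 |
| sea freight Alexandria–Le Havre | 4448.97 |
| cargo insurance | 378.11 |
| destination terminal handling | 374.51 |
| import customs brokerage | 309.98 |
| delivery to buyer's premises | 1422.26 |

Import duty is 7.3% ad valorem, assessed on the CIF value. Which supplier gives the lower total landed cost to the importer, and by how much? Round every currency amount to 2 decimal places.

Supplier B is cheaper by CHF 293.12

Supplier A (CIF):
The CIF price already equals the CIF value: 44826.08
Import duty = 44826.08 × 7.3% = 3272.30
Buyer bears (A): 374.51 + 309.98 + 1422.26 = 2106.75
Landed cost (A) = invoice 44826.08 + 2106.75 + duty 3272.30 = 50205.13
Supplier B (CFR):
CIF value = CFR price + insurance = 44174.79 + 378.11 = 44552.90
Import duty = 44552.90 × 7.3% = 3252.36
Buyer bears (B): 378.11 + 374.51 + 309.98 + 1422.26 = 2484.86
Landed cost (B) = invoice 44174.79 + 2484.86 + duty 3252.36 = 49912.01
Difference = |50205.13 − 49912.01| = 293.12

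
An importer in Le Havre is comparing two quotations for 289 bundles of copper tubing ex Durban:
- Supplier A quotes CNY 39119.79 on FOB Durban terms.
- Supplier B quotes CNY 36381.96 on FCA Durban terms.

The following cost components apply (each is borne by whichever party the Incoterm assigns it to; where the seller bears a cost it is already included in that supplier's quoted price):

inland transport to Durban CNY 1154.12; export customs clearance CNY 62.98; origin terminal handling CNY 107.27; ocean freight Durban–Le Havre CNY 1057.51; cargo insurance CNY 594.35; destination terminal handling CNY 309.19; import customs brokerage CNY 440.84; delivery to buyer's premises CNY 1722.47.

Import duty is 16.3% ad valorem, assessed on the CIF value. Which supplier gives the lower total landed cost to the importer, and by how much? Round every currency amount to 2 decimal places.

Supplier A (FOB):
CIF value = FOB price + freight + insurance = 39119.79 + 1057.51 + 594.35 = 40771.65
Import duty = 40771.65 × 16.3% = 6645.78
Buyer bears (A): 1057.51 + 594.35 + 309.19 + 440.84 + 1722.47 = 4124.36
Landed cost (A) = invoice 39119.79 + 4124.36 + duty 6645.78 = 49889.93
Supplier B (FCA):
CIF value = FCA price + origin terminal + freight + insurance = 36381.96 + 107.27 + 1057.51 + 594.35 = 38141.09
Import duty = 38141.09 × 16.3% = 6217.00
Buyer bears (B): 107.27 + 1057.51 + 594.35 + 309.19 + 440.84 + 1722.47 = 4231.63
Landed cost (B) = invoice 36381.96 + 4231.63 + duty 6217.00 = 46830.59
Difference = |49889.93 − 46830.59| = 3059.34

Supplier B is cheaper by CNY 3059.34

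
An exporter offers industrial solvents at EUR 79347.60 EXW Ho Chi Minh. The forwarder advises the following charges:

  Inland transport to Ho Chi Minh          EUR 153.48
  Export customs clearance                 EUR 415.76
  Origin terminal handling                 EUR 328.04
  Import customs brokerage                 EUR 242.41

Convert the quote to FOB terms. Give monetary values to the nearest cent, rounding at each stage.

FOB price: EUR 80244.88

Not relevant to the conversion: brokerage — on the buyer under both terms; not part of either seller's price.
From EXW to FOB, the seller additionally bears: inland to port, export clearance, origin terminal.
FOB price = 79347.60 + 153.48 + 415.76 + 328.04 = 80244.88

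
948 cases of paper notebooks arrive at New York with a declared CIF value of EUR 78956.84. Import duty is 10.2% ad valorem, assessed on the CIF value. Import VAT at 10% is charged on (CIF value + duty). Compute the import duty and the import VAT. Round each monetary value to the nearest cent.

Import duty: EUR 8053.60; import VAT: EUR 8701.04

Import duty = 78956.84 × 10.2% = 8053.60
VAT base = CIF + duty = 78956.84 + 8053.60 = 87010.44
Import VAT = 87010.44 × 10% = 8701.04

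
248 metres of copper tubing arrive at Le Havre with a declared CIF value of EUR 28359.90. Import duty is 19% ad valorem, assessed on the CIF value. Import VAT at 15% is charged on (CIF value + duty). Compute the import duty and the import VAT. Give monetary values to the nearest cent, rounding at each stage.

Import duty: EUR 5388.38; import VAT: EUR 5062.24

Import duty = 28359.90 × 19% = 5388.38
VAT base = CIF + duty = 28359.90 + 5388.38 = 33748.28
Import VAT = 33748.28 × 15% = 5062.24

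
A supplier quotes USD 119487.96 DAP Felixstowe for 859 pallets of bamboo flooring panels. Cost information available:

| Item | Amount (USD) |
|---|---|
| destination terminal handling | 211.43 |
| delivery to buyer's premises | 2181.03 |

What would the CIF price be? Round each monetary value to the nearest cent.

From DAP to CIF, the seller no longer bears: destination terminal, delivery.
CIF price = 119487.96 − 211.43 − 2181.03 = 117095.50

CIF price: USD 117095.50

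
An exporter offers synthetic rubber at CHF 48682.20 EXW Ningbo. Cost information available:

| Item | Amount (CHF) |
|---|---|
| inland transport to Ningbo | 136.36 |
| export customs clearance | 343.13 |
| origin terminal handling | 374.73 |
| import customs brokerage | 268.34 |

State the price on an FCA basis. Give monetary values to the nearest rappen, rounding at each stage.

Not relevant to the conversion: origin terminal, brokerage — on the buyer under both terms; not part of either seller's price.
From EXW to FCA, the seller additionally bears: inland to port, export clearance.
FCA price = 48682.20 + 136.36 + 343.13 = 49161.69

FCA price: CHF 49161.69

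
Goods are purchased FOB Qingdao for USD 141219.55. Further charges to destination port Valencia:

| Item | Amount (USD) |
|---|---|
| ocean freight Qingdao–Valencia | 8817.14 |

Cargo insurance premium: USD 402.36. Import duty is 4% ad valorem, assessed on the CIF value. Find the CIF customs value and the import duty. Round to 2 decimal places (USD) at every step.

CIF value: USD 150439.05; import duty: USD 6017.56

CIF = FOB price + freight + insurance
CIF = 141219.55 + 8817.14 + 402.36 = 150439.05
Import duty = 150439.05 × 4% = 6017.56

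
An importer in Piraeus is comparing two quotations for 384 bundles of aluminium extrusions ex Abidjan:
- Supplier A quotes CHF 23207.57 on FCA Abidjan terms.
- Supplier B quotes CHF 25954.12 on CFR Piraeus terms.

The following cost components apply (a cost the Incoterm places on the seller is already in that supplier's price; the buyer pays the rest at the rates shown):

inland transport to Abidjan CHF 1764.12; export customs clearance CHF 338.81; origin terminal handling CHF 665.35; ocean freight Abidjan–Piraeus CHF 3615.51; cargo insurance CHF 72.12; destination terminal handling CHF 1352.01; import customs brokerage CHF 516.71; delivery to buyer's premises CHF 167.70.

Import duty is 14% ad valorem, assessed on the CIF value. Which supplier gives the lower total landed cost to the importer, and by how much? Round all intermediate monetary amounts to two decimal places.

Supplier B is cheaper by CHF 1749.12

Supplier A (FCA):
CIF value = FCA price + origin terminal + freight + insurance = 23207.57 + 665.35 + 3615.51 + 72.12 = 27560.55
Import duty = 27560.55 × 14% = 3858.48
Buyer bears (A): 665.35 + 3615.51 + 72.12 + 1352.01 + 516.71 + 167.70 = 6389.40
Landed cost (A) = invoice 23207.57 + 6389.40 + duty 3858.48 = 33455.45
Supplier B (CFR):
CIF value = CFR price + insurance = 25954.12 + 72.12 = 26026.24
Import duty = 26026.24 × 14% = 3643.67
Buyer bears (B): 72.12 + 1352.01 + 516.71 + 167.70 = 2108.54
Landed cost (B) = invoice 25954.12 + 2108.54 + duty 3643.67 = 31706.33
Difference = |33455.45 − 31706.33| = 1749.12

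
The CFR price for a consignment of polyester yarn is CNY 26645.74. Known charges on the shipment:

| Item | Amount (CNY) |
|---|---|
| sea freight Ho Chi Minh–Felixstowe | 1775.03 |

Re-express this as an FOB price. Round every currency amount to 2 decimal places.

FOB price: CNY 24870.71

From CFR to FOB, the seller no longer bears: freight.
FOB price = 26645.74 − 1775.03 = 24870.71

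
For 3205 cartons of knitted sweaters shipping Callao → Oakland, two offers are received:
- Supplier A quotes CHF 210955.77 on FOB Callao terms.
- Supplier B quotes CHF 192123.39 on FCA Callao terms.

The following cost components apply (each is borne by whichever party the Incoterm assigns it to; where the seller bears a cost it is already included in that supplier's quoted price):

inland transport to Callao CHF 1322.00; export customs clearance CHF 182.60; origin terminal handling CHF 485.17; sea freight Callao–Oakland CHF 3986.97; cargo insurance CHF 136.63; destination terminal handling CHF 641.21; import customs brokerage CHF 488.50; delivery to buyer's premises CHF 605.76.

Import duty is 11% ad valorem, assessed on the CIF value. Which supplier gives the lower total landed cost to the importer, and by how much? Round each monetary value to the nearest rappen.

Supplier B is cheaper by CHF 20365.40

Supplier A (FOB):
CIF value = FOB price + freight + insurance = 210955.77 + 3986.97 + 136.63 = 215079.37
Import duty = 215079.37 × 11% = 23658.73
Buyer bears (A): 3986.97 + 136.63 + 641.21 + 488.50 + 605.76 = 5859.07
Landed cost (A) = invoice 210955.77 + 5859.07 + duty 23658.73 = 240473.57
Supplier B (FCA):
CIF value = FCA price + origin terminal + freight + insurance = 192123.39 + 485.17 + 3986.97 + 136.63 = 196732.16
Import duty = 196732.16 × 11% = 21640.54
Buyer bears (B): 485.17 + 3986.97 + 136.63 + 641.21 + 488.50 + 605.76 = 6344.24
Landed cost (B) = invoice 192123.39 + 6344.24 + duty 21640.54 = 220108.17
Difference = |240473.57 − 220108.17| = 20365.40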